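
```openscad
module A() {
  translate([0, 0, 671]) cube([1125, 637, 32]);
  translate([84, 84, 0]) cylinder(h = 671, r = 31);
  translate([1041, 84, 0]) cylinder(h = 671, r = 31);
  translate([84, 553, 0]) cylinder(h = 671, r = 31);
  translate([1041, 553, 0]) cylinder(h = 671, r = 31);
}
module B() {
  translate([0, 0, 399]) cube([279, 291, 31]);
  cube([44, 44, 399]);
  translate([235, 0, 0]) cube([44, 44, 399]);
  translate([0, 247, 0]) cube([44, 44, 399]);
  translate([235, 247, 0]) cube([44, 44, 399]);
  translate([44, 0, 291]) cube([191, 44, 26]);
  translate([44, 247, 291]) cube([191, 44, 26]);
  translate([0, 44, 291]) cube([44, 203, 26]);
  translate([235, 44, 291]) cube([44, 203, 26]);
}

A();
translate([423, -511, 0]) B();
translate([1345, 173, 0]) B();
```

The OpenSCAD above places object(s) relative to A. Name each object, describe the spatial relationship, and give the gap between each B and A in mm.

Each stool's nearest face is 220 mm from the table's bounding box.

A is a table. B is a stool. Two stools sit around the table at the −y, +x sides. The gap between each stool and the table is 220 mm.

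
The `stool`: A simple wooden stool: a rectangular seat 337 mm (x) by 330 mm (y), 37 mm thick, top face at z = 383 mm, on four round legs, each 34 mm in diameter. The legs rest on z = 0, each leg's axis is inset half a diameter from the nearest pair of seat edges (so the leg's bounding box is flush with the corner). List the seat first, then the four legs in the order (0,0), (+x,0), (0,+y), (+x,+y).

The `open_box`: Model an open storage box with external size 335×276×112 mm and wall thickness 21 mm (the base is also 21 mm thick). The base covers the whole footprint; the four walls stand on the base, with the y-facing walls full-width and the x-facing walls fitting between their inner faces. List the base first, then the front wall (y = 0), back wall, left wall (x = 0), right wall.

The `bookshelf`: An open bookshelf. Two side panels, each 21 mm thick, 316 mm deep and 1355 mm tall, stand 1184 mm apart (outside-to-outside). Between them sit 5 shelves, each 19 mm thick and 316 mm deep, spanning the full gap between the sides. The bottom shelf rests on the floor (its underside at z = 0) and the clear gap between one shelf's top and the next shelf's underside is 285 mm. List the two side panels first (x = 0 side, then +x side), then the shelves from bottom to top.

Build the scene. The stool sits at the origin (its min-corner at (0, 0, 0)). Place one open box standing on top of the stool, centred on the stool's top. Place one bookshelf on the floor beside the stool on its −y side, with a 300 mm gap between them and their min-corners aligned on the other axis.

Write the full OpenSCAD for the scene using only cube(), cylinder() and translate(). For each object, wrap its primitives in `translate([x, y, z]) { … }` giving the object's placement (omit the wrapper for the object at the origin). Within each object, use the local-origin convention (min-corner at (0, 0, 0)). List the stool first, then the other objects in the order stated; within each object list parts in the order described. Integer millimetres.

translate([0, 0, 346]) cube([337, 330, 37]);
translate([17, 17, 0]) cylinder(h = 346, r = 17);
translate([320, 17, 0]) cylinder(h = 346, r = 17);
translate([17, 313, 0]) cylinder(h = 346, r = 17);
translate([320, 313, 0]) cylinder(h = 346, r = 17);
translate([1, 27, 383]) {
  cube([335, 276, 21]);
  translate([0, 0, 21]) cube([335, 21, 91]);
  translate([0, 255, 21]) cube([335, 21, 91]);
  translate([0, 21, 21]) cube([21, 234, 91]);
  translate([314, 21, 21]) cube([21, 234, 91]);
}
translate([0, -616, 0]) {
  cube([21, 316, 1355]);
  translate([1163, 0, 0]) cube([21, 316, 1355]);
  translate([21, 0, 0]) cube([1142, 316, 19]);
  translate([21, 0, 304]) cube([1142, 316, 19]);
  translate([21, 0, 608]) cube([1142, 316, 19]);
  translate([21, 0, 912]) cube([1142, 316, 19]);
  translate([21, 0, 1216]) cube([1142, 316, 19]);
}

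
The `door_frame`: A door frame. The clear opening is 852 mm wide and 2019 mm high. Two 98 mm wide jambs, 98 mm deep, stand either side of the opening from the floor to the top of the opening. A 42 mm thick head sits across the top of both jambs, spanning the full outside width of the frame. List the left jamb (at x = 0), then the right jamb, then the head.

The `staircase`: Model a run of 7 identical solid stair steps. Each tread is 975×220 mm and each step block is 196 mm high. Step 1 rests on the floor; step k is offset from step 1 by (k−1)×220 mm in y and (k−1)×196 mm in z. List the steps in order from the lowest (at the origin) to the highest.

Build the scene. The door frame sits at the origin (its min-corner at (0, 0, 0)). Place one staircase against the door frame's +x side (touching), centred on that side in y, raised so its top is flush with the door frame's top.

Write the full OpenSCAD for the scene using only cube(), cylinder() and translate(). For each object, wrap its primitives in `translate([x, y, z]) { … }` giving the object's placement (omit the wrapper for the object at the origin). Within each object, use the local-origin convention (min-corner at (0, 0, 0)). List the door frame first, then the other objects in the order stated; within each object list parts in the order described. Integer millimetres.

cube([98, 98, 2019]);
translate([950, 0, 0]) cube([98, 98, 2019]);
translate([0, 0, 2019]) cube([1048, 98, 42]);
translate([1048, -721, 689]) {
  cube([975, 220, 196]);
  translate([0, 220, 196]) cube([975, 220, 196]);
  translate([0, 440, 392]) cube([975, 220, 196]);
  translate([0, 660, 588]) cube([975, 220, 196]);
  translate([0, 880, 784]) cube([975, 220, 196]);
  translate([0, 1100, 980]) cube([975, 220, 196]);
  translate([0, 1320, 1176]) cube([975, 220, 196]);
}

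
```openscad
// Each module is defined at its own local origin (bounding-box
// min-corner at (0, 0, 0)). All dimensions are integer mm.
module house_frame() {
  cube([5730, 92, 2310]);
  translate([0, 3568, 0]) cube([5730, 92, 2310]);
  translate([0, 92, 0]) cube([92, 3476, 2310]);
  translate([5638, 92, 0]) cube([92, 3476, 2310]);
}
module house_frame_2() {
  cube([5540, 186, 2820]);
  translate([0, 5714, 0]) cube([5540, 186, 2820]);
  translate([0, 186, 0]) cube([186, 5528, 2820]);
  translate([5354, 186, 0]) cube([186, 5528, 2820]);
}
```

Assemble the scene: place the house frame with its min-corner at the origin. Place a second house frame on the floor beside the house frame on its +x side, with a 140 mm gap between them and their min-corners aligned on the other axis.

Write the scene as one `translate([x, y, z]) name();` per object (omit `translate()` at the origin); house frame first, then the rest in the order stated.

house_frame();
translate([5870, 0, 0]) house_frame_2();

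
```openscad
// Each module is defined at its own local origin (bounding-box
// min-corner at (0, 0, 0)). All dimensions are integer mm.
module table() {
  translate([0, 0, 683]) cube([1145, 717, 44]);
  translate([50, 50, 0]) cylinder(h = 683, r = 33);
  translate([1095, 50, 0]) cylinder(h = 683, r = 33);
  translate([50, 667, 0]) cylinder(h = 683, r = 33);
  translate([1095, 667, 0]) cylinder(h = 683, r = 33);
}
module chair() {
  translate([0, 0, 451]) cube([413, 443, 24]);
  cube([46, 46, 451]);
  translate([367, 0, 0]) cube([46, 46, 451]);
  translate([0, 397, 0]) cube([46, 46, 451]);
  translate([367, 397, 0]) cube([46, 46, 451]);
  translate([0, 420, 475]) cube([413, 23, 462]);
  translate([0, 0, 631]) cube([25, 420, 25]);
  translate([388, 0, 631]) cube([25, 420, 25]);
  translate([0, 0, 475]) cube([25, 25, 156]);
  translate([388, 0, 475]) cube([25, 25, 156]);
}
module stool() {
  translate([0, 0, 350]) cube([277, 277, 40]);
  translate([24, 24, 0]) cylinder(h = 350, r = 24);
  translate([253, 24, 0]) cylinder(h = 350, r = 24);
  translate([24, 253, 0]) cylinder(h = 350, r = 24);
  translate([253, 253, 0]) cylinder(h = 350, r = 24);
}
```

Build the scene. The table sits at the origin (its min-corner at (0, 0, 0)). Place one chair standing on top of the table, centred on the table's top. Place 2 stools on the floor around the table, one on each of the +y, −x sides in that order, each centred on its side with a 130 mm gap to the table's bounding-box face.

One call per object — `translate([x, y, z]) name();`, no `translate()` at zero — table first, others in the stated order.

table();
translate([366, 137, 727]) chair();
translate([434, 847, 0]) stool();
translate([-407, 220, 0]) stool();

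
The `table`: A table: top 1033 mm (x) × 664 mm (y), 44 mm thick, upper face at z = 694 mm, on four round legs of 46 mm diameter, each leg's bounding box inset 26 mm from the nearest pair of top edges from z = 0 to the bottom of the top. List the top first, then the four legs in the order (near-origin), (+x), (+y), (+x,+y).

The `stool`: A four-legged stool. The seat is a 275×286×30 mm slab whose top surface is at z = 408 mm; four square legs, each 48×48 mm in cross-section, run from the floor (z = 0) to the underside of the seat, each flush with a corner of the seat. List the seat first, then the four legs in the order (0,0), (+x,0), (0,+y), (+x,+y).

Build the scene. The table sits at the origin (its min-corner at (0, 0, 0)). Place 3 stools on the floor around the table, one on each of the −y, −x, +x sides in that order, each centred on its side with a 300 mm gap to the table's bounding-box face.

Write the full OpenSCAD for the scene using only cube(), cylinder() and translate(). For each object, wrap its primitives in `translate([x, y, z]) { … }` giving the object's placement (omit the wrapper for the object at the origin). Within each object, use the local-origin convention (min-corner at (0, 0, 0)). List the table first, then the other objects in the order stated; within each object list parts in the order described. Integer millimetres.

translate([0, 0, 650]) cube([1033, 664, 44]);
translate([49, 49, 0]) cylinder(h = 650, r = 23);
translate([984, 49, 0]) cylinder(h = 650, r = 23);
translate([49, 615, 0]) cylinder(h = 650, r = 23);
translate([984, 615, 0]) cylinder(h = 650, r = 23);
translate([379, -586, 0]) {
  translate([0, 0, 378]) cube([275, 286, 30]);
  cube([48, 48, 378]);
  translate([227, 0, 0]) cube([48, 48, 378]);
  translate([0, 238, 0]) cube([48, 48, 378]);
  translate([227, 238, 0]) cube([48, 48, 378]);
}
translate([-575, 189, 0]) {
  translate([0, 0, 378]) cube([275, 286, 30]);
  cube([48, 48, 378]);
  translate([227, 0, 0]) cube([48, 48, 378]);
  translate([0, 238, 0]) cube([48, 48, 378]);
  translate([227, 238, 0]) cube([48, 48, 378]);
}
translate([1333, 189, 0]) {
  translate([0, 0, 378]) cube([275, 286, 30]);
  cube([48, 48, 378]);
  translate([227, 0, 0]) cube([48, 48, 378]);
  translate([0, 238, 0]) cube([48, 48, 378]);
  translate([227, 238, 0]) cube([48, 48, 378]);
}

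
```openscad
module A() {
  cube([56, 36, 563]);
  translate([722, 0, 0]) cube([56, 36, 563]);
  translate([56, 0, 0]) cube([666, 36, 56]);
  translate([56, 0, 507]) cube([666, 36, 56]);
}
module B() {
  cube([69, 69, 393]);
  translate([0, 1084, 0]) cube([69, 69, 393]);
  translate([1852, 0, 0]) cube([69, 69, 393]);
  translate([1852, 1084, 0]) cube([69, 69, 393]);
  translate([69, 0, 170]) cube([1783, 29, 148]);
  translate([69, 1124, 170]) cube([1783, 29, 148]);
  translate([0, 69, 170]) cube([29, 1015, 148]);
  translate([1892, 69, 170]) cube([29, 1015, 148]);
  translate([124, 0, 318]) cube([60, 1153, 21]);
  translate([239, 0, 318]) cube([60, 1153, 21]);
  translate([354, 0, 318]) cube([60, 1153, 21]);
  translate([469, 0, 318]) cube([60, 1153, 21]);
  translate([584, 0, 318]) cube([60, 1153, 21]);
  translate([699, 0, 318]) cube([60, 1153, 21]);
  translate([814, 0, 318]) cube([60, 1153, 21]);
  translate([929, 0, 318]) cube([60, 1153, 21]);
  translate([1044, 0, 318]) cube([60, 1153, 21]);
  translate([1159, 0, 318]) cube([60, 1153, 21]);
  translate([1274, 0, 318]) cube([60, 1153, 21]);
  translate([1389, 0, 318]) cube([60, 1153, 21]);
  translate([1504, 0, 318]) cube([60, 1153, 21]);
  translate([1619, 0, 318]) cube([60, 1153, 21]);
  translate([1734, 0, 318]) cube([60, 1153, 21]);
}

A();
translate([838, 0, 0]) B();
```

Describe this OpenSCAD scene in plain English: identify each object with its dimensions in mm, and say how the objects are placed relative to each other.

A is a picture frame with a 666×451 mm rectangular opening (x by z) and a uniform 56 mm border on every side. Frame depth is 36 mm along y. It is built from two vertical stiles running the full outside height and two horizontal rails spanning the gap between the stiles.

B is a bed frame 1921 mm long (x) by 1153 mm wide (y). Four 69×69 mm corner posts, 393 mm tall, at the corners of the footprint. Four rails of 29 mm thickness and 148 mm height run between adjacent posts with their undersides at z = 170 mm, their outer faces flush with the outside of the frame (the two x-running rails run between the posts' inner faces; the two y-running rails run between the posts' inner faces). 15 slats, each 60 mm wide (x) and 21 mm thick, lie across the top of the two x-running rails, running the full 1153 mm width of the frame in y; the slats are evenly spaced along x between the inner faces of the end posts with equal gaps (rounded down to the nearest mm) at the −x end and between each pair — any rounding remainder accumulates at the +x end.

The bed frame is on the floor beside the picture frame on its +x side.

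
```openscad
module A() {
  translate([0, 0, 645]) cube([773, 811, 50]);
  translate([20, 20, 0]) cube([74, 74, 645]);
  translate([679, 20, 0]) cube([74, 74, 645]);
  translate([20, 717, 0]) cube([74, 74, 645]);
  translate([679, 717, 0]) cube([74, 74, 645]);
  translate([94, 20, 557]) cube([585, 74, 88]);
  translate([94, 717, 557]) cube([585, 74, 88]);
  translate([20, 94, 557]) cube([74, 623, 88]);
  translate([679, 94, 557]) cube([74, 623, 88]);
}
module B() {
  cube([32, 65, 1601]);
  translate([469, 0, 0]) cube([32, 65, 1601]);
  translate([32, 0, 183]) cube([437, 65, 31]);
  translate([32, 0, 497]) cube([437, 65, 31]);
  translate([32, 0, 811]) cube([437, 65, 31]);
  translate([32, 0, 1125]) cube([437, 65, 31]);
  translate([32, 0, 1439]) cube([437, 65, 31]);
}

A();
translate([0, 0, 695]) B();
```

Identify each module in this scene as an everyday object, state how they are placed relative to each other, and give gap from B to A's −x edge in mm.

A is a table. B is a ladder. The ladder is on top of the table. The gap from the ladder to the table's −x edge is 0 mm.

The ladder's min-x is at 0; the table's min-x is 0; gap = 0 mm.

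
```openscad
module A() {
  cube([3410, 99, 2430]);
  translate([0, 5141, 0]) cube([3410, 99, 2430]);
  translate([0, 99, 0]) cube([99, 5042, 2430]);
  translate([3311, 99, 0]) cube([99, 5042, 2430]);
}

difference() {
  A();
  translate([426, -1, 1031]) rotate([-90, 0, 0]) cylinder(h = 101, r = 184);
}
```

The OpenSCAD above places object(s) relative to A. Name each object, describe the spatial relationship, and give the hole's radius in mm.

A is a house frame. The house frame has a circular hole through its front wall. The hole's radius is 184 mm.

The subtracted cylinder has r = 184 mm.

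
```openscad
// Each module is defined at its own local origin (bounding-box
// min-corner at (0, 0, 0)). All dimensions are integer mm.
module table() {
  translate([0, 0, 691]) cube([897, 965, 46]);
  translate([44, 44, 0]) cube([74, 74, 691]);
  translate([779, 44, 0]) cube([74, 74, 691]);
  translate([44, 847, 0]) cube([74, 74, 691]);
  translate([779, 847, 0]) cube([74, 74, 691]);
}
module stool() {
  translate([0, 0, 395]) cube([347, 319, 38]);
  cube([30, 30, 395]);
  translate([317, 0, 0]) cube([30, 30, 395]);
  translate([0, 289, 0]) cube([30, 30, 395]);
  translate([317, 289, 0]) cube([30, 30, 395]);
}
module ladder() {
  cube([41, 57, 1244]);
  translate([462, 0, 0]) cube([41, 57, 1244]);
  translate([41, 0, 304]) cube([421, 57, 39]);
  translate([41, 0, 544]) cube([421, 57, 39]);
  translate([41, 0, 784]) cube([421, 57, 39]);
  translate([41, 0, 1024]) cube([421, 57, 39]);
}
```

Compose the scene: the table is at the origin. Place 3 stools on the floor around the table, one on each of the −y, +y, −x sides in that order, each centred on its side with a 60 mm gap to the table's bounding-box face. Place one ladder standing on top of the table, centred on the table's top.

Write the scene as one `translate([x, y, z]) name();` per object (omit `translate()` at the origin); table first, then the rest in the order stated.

table();
translate([275, -379, 0]) stool();
translate([275, 1025, 0]) stool();
translate([-407, 323, 0]) stool();
translate([197, 454, 737]) ladder();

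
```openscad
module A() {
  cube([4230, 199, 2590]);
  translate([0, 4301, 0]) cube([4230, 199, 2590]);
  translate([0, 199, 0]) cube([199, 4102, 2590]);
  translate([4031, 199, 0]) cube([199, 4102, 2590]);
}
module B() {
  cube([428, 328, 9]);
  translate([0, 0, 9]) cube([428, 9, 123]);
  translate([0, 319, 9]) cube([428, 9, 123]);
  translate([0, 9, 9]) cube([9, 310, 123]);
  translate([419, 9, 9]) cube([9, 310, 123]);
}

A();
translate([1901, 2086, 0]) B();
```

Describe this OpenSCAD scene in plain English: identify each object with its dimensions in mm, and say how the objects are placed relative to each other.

A is a box-shaped house frame (walls only): outside footprint 4230×4500 mm, wall height 2590 mm, wall thickness 199 mm. The two y-facing walls run the full x-width; the two x-facing walls fit between the inner faces of the y-facing walls.

B is an open-topped rectangular box: outside dimensions 428×328×132 mm, with a uniform wall and base thickness of 9 mm. The base is a full 428×328 slab on the floor; four walls sit on top of the base. The front and back walls (the −y and +y sides) span the full width; the two side walls fit between them.

The open box sits inside the house frame, centred.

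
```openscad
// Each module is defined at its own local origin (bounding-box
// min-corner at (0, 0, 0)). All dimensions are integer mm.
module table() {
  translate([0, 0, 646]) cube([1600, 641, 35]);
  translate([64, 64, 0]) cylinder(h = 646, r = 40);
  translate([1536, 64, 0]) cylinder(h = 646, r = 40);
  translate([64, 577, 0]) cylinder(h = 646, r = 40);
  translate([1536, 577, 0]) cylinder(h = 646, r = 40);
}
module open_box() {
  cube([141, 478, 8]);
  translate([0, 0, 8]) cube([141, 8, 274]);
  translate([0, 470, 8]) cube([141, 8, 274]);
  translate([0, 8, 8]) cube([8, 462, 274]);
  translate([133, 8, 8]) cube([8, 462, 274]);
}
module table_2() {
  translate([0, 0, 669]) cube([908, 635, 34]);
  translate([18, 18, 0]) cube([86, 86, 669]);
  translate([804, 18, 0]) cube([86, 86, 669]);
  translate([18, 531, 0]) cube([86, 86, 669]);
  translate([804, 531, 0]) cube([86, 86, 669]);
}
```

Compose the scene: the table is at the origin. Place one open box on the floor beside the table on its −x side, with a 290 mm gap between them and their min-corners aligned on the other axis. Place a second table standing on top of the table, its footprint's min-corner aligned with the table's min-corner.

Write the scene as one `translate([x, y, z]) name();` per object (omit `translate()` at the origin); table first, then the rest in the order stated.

table();
translate([-431, 0, 0]) open_box();
translate([0, 0, 681]) table_2();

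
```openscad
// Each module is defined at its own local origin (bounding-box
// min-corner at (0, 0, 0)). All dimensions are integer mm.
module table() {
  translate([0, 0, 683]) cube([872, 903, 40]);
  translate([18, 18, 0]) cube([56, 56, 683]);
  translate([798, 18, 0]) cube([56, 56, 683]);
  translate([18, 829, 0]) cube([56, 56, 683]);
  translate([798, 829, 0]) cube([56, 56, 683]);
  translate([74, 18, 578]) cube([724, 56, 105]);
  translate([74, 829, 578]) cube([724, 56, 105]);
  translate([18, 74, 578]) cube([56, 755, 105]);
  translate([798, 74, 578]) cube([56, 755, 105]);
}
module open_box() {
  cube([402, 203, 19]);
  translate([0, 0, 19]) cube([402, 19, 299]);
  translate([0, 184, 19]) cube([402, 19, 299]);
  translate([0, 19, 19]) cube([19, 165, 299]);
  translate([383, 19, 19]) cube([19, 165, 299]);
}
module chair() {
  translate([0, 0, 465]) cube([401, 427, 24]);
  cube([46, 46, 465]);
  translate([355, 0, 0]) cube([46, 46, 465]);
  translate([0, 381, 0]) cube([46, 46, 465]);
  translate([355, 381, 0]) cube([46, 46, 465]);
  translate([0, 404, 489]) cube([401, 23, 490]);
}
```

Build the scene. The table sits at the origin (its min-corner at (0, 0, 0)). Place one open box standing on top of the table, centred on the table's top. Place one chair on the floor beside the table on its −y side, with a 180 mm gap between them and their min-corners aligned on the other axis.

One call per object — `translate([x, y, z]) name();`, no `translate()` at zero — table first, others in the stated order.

table();
translate([235, 350, 723]) open_box();
translate([0, -607, 0]) chair();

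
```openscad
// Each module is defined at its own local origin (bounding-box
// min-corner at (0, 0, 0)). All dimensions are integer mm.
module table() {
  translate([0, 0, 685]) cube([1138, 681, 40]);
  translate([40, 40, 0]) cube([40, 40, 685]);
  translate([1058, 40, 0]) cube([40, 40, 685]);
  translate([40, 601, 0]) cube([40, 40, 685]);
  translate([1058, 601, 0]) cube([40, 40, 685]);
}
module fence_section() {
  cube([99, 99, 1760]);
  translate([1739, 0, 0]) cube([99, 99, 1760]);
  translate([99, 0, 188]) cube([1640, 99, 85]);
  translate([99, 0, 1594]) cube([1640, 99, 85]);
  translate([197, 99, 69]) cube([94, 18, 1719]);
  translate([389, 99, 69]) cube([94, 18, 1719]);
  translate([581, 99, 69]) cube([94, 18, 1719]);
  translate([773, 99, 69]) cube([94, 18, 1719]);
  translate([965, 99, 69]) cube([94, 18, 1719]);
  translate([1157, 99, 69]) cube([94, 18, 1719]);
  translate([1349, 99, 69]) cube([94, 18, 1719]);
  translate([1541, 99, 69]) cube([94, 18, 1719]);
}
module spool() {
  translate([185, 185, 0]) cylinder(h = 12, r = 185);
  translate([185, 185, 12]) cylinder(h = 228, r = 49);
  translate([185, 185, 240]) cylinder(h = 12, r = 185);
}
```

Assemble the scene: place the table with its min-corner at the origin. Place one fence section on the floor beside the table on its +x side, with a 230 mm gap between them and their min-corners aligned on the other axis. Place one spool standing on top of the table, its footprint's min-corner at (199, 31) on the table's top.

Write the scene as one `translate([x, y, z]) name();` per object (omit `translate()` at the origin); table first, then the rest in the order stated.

table();
translate([1368, 0, 0]) fence_section();
translate([199, 31, 725]) spool();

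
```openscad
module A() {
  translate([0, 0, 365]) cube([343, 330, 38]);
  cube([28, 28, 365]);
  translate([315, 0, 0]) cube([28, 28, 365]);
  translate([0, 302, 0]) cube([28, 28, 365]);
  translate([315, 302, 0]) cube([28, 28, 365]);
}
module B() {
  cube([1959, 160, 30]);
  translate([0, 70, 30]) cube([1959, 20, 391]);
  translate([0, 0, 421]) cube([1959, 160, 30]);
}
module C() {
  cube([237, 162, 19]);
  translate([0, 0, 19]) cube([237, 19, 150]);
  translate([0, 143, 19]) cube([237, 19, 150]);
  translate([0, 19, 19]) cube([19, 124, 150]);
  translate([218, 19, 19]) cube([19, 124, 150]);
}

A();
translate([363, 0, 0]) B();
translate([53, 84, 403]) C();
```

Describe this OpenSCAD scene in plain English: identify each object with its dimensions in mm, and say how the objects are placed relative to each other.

A is a four-legged stool. The seat is a 343×330×38 mm slab whose top surface is at z = 403 mm; four square legs, each 28×28 mm in cross-section, run from the floor (z = 0) to the underside of the seat, each flush with a corner of the seat.

B is an I-beam lying along x, 1959 mm long. Overall section height 451 mm. Two flanges 160 mm wide (y) and 30 mm thick, one on the floor and one at the top; a web 20 mm thick runs between them, centred on the flange width.

C is an open-topped rectangular box: outside dimensions 237×162×169 mm, with a uniform wall and base thickness of 19 mm. The base is a full 237×162 slab on the floor; four walls sit on top of the base. The front and back walls (the −y and +y sides) span the full width; the two side walls fit between them.

The I-beam is on the floor beside the stool on its +x side. The open box is on top of the stool, centred.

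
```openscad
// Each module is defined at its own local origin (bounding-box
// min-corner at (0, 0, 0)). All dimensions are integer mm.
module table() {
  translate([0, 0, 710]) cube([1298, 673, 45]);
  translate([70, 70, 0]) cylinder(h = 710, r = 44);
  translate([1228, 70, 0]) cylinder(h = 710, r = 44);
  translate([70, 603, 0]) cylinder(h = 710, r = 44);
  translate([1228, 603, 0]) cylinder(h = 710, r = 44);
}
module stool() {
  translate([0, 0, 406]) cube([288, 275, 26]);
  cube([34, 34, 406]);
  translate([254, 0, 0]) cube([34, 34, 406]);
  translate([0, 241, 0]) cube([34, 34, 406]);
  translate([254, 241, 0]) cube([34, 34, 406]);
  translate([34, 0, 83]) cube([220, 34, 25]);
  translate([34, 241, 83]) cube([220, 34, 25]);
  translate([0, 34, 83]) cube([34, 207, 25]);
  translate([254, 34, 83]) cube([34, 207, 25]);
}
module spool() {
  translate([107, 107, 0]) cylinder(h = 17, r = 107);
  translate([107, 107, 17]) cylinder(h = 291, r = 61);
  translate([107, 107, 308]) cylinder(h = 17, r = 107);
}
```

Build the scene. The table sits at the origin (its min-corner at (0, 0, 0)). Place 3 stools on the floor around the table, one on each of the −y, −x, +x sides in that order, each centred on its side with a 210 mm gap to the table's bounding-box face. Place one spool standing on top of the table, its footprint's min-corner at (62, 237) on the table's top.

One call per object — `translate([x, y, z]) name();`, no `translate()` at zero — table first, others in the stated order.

table();
translate([505, -485, 0]) stool();
translate([-498, 199, 0]) stool();
translate([1508, 199, 0]) stool();
translate([62, 237, 755]) spool();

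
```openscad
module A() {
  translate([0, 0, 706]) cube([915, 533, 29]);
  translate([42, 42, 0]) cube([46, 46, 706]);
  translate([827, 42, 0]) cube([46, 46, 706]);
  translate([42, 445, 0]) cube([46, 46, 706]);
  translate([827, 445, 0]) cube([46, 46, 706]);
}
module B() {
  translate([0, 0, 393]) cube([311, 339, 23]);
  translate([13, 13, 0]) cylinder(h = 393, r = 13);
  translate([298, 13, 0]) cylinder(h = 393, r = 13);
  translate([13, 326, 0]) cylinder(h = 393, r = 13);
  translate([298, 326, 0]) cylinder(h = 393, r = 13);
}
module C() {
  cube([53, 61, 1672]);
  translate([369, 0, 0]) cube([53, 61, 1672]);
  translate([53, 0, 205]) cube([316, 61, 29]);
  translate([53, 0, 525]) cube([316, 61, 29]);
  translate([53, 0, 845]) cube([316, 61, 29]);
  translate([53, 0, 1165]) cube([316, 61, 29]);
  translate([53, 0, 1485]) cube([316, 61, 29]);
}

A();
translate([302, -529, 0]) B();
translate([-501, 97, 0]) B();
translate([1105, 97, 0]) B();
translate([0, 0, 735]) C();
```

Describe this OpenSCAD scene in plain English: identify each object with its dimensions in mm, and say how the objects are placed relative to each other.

A is a rectangular dining table. The top is 915×533×29 mm with its upper surface at z = 735 mm. It stands on four 46×46 mm square legs, each inset 42 mm from the nearest pair of top edges, running from the floor to the underside of the top.

B is a four-legged stool. The seat is 311×339 mm, 23 mm thick, top at z = 416 mm. It stands on four round legs, each 26 mm in diameter, from z = 0 to the seat underside, each leg's axis is inset half a diameter from the nearest pair of seat edges (so the leg's bounding box is flush with the corner).

C is a straight ladder. Two 53×61 mm vertical rails, 1672 mm tall, stand 422 mm apart (outside-to-outside) with their front faces coplanar on the −y side. 5 rungs, each 61 mm deep and 29 mm tall, span between the inner faces of the rails, front faces flush with the rails. The lowest rung's underside is at z = 205 mm and rungs are spaced 320 mm apart (underside to underside).

Three stools sit around the table at the −y, −x, +x sides. The ladder is on top of the table.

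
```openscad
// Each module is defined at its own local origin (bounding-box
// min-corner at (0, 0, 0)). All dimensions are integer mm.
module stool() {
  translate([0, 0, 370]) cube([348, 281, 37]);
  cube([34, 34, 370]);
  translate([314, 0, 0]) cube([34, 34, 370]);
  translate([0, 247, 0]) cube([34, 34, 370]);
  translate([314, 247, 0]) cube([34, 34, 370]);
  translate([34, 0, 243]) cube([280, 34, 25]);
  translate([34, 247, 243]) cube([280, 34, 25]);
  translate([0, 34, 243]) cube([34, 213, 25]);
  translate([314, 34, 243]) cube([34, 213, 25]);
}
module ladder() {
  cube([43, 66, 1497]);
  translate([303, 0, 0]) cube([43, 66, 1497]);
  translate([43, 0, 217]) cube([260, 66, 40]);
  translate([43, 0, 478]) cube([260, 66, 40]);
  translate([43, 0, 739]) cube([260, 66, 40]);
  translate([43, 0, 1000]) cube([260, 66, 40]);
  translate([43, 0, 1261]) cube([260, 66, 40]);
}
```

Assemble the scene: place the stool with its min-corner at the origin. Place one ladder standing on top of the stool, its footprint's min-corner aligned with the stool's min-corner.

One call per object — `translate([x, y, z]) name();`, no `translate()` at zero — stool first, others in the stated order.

stool();
translate([0, 0, 407]) ladder();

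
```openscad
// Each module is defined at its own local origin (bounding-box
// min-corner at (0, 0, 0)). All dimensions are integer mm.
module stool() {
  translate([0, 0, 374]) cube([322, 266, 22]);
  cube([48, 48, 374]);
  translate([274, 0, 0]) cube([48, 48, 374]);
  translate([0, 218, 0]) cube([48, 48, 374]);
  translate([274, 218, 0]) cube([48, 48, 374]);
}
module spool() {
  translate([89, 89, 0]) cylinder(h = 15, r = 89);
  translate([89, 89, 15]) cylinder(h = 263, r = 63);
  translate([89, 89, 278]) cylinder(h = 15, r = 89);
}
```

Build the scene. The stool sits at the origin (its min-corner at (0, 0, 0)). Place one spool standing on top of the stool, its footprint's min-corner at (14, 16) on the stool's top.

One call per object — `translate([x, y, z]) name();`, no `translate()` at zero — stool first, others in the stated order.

stool();
translate([14, 16, 396]) spool();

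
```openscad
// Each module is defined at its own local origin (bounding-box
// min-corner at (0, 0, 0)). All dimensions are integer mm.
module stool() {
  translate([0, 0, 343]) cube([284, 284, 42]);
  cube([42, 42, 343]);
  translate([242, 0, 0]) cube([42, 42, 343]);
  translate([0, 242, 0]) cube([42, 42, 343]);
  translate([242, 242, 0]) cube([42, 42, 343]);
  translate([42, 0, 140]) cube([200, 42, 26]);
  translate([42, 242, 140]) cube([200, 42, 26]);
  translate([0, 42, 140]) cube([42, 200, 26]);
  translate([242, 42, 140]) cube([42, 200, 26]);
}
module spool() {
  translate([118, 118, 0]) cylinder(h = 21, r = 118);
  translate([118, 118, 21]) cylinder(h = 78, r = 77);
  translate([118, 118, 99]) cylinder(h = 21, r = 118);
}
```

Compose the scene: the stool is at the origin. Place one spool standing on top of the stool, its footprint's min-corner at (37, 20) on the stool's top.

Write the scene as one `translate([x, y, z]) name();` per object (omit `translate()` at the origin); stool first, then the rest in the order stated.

stool();
translate([37, 20, 385]) spool();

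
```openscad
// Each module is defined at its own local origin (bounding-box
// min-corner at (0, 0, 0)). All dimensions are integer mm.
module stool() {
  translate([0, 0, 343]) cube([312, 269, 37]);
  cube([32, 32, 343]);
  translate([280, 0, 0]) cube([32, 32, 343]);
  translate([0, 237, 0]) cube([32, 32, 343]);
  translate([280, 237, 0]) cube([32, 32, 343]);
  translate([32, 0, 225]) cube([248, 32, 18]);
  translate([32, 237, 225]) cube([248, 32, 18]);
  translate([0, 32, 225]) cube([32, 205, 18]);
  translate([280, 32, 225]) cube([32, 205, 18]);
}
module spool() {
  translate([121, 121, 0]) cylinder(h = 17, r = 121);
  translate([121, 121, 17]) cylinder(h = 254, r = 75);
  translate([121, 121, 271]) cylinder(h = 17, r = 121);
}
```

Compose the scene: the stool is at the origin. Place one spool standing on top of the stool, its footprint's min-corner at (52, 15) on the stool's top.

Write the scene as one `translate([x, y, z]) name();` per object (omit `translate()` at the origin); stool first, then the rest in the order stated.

stool();
translate([52, 15, 380]) spool();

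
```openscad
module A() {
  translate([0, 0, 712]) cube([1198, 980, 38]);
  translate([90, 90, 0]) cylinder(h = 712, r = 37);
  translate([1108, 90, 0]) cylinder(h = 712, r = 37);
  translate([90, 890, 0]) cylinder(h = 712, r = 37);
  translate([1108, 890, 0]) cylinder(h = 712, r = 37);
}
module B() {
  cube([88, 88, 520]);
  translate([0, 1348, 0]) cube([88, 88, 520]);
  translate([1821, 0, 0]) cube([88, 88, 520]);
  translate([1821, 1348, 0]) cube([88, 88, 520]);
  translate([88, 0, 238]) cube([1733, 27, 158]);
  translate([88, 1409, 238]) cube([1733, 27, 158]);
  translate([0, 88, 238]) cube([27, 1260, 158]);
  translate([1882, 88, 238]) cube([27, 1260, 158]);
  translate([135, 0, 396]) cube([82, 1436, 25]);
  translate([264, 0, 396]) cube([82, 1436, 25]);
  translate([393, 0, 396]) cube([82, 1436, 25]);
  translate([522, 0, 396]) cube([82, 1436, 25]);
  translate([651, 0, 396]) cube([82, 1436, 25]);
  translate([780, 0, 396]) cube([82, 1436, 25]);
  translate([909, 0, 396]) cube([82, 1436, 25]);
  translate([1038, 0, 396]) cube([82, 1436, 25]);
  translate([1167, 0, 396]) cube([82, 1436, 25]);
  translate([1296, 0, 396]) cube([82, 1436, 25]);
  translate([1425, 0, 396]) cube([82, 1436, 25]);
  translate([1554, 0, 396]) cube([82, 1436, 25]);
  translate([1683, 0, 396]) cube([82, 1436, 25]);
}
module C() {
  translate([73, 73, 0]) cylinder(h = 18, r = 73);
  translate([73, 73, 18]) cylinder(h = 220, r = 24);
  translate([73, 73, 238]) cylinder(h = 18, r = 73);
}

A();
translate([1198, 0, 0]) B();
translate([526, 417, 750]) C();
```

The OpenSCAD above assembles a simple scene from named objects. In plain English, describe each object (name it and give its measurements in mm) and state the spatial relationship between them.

A is a table with a 1198×980 mm rectangular top, 38 mm thick, top surface at z = 750 mm, supported by four round legs of 74 mm diameter, each leg's bounding box inset 53 mm from the nearest pair of top edges, running from the floor.

B is a bed frame 1909 mm long (x) by 1436 mm wide (y). Four 88×88 mm corner posts, 520 mm tall, at the corners of the footprint. Four rails of 27 mm thickness and 158 mm height run between adjacent posts with their undersides at z = 238 mm, their outer faces flush with the outside of the frame (the two x-running rails run between the posts' inner faces; the two y-running rails run between the posts' inner faces). 13 slats, each 82 mm wide (x) and 25 mm thick, lie across the top of the two x-running rails, running the full 1436 mm width of the frame in y; the slats are evenly spaced along x between the inner faces of the end posts with equal gaps (rounded down to the nearest mm) at the −x end and between each pair — any rounding remainder accumulates at the +x end.

C is a spool: two coaxial disc flanges of radius 73 mm and thickness 18 mm, joined by a core cylinder of radius 24 mm and height 220 mm. The lower flange rests on z = 0 and the three cylinders share a vertical axis.

The bed frame is against the table's +x side, with their −y faces flush. The spool is on top of the table, centred.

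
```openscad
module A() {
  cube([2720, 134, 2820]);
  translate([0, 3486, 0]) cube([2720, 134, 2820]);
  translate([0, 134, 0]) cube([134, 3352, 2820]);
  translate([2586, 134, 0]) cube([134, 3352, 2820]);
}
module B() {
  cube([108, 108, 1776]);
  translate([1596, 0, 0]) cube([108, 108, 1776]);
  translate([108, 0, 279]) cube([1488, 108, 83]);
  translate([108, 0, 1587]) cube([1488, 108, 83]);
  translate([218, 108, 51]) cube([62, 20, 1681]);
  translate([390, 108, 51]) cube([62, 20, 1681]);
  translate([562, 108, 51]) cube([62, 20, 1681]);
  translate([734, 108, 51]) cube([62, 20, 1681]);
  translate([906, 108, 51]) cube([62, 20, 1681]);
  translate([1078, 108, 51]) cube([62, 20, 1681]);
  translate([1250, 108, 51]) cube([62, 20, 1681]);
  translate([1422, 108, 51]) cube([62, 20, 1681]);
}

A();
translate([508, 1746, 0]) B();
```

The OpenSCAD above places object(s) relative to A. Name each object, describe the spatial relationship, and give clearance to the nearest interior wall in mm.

Clearances: x = 374, y = 1612; minimum 374 mm.

A is a house frame. B is a fence section. The fence section sits inside the house frame, centred. The clearance to the nearest interior wall is 374 mm.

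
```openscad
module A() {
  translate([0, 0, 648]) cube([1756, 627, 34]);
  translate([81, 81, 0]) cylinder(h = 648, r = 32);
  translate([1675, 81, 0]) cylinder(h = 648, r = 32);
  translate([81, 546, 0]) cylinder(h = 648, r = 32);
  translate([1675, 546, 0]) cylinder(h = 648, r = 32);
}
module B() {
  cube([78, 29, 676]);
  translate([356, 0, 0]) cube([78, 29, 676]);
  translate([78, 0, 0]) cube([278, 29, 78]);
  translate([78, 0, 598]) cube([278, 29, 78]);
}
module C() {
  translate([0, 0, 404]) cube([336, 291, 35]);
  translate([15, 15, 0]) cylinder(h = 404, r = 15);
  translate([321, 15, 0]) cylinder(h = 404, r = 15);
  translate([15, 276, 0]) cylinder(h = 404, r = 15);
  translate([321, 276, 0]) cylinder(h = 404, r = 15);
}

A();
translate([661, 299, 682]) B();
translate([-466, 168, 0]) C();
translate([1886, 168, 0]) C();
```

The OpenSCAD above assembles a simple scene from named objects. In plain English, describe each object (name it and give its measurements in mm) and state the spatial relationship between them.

A is a table: top 1756 mm (x) × 627 mm (y), 34 mm thick, upper face at z = 682 mm, on four round legs of 64 mm diameter, each leg's bounding box inset 49 mm from the nearest pair of top edges, running from z = 0 to the bottom of the top.

B is a picture frame with a 278×520 mm rectangular opening (x by z) and a uniform 78 mm border on every side. Frame depth is 29 mm along y. It is built from two vertical stiles running the full outside height and two horizontal rails spanning the gap between the stiles.

C is a four-legged stool. The seat is a 336×291×35 mm slab whose top surface is at z = 439 mm; four round legs, each 30 mm in diameter, run from the floor (z = 0) to the underside of the seat, each leg's axis is inset half a diameter from the nearest pair of seat edges (so the leg's bounding box is flush with the corner).

The picture frame is on top of the table, centred. Two stools sit around the table at the −x, +x sides.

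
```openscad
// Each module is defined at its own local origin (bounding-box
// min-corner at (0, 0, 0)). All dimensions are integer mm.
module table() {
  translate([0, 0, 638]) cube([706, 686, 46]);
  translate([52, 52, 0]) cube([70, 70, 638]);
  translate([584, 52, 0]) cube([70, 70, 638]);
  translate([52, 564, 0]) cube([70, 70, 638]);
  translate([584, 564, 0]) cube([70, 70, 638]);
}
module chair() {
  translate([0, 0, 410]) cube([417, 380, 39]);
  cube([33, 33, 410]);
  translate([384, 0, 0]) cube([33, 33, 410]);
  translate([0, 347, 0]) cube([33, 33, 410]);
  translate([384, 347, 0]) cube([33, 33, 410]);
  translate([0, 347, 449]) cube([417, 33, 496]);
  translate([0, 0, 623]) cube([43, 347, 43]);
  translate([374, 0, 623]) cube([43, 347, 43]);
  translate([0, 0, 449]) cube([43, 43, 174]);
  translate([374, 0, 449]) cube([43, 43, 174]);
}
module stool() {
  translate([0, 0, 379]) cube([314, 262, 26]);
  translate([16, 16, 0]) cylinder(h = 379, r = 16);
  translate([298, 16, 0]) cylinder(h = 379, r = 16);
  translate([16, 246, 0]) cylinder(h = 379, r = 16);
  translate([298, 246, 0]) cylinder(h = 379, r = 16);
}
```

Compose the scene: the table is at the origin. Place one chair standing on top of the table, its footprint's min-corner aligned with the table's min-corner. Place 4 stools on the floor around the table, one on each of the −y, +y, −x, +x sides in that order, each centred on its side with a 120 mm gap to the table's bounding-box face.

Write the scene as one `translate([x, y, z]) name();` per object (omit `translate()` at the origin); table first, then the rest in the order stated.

table();
translate([0, 0, 684]) chair();
translate([196, -382, 0]) stool();
translate([196, 806, 0]) stool();
translate([-434, 212, 0]) stool();
translate([826, 212, 0]) stool();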